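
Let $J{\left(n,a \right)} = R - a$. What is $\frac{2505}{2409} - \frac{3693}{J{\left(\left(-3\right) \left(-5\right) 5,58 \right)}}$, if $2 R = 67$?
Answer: $\frac{5971873}{39347} \approx 151.77$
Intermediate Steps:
$R = \frac{67}{2}$ ($R = \frac{1}{2} \cdot 67 = \frac{67}{2} \approx 33.5$)
$J{\left(n,a \right)} = \frac{67}{2} - a$
$\frac{2505}{2409} - \frac{3693}{J{\left(\left(-3\right) \left(-5\right) 5,58 \right)}} = \frac{2505}{2409} - \frac{3693}{\frac{67}{2} - 58} = 2505 \cdot \frac{1}{2409} - \frac{3693}{\frac{67}{2} - 58} = \frac{835}{803} - \frac{3693}{- \frac{49}{2}} = \frac{835}{803} - - \frac{7386}{49} = \frac{835}{803} + \frac{7386}{49} = \frac{5971873}{39347}$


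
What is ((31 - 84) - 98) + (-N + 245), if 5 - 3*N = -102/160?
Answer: 22109/240 ≈ 92.121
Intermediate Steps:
N = 451/240 (N = 5/3 - (-34)/160 = 5/3 - ⅓*(-51/80) = 5/3 + 17/80 = 451/240 ≈ 1.8792)
((31 - 84) - 98) + (-N + 245) = ((31 - 84) - 98) + (-1*451/240 + 245) = (-53 - 98) + (-451/240 + 245) = -151 + 58349/240 = 22109/240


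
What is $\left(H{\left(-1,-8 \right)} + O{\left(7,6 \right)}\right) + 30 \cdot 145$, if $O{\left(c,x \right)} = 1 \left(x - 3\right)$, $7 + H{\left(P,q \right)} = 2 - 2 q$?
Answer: $4364$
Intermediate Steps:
$H{\left(P,q \right)} = -5 - 2 q$ ($H{\left(P,q \right)} = -7 - \left(-2 + 2 q\right) = -5 - 2 q$)
$O{\left(c,x \right)} = -3 + x$ ($O{\left(c,x \right)} = 1 \left(-3 + x\right) = -3 + x$)
$\left(H{\left(-1,-8 \right)} + O{\left(7,6 \right)}\right) + 30 \cdot 145 = \left(\left(-5 - -16\right) + \left(-3 + 6\right)\right) + 30 \cdot 145 = \left(\left(-5 + 16\right) + 3\right) + 4350 = \left(11 + 3\right) + 4350 = 14 + 4350 = 4364$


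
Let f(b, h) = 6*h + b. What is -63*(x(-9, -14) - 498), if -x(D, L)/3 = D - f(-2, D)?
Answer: 40257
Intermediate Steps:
f(b, h) = b + 6*h
x(D, L) = -6 + 15*D (x(D, L) = -3*(D - (-2 + 6*D)) = -3*(D + (2 - 6*D)) = -3*(2 - 5*D) = -6 + 15*D)
-63*(x(-9, -14) - 498) = -63*((-6 + 15*(-9)) - 498) = -63*((-6 - 135) - 498) = -63*(-141 - 498) = -63*(-639) = 40257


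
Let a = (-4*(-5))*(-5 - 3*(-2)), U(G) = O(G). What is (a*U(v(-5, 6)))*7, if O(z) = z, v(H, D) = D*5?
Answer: 4200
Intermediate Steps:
v(H, D) = 5*D
U(G) = G
a = 20 (a = 20*(-5 + 6) = 20*1 = 20)
(a*U(v(-5, 6)))*7 = (20*(5*6))*7 = (20*30)*7 = 600*7 = 4200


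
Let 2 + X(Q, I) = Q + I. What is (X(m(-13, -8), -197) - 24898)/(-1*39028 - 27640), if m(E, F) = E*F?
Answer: 24993/66668 ≈ 0.37489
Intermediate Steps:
X(Q, I) = -2 + I + Q (X(Q, I) = -2 + (Q + I) = -2 + (I + Q) = -2 + I + Q)
(X(m(-13, -8), -197) - 24898)/(-1*39028 - 27640) = ((-2 - 197 - 13*(-8)) - 24898)/(-1*39028 - 27640) = ((-2 - 197 + 104) - 24898)/(-39028 - 27640) = (-95 - 24898)/(-66668) = -24993*(-1/66668) = 24993/66668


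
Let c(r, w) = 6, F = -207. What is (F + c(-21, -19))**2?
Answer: 40401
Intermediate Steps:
(F + c(-21, -19))**2 = (-207 + 6)**2 = (-201)**2 = 40401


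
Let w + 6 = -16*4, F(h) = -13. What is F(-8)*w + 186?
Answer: 1096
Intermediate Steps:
w = -70 (w = -6 - 16*4 = -6 - 64 = -70)
F(-8)*w + 186 = -13*(-70) + 186 = 910 + 186 = 1096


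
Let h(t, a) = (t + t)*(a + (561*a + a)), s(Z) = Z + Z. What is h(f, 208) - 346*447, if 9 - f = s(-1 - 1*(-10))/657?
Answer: 142115914/73 ≈ 1.9468e+6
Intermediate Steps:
s(Z) = 2*Z
f = 655/73 (f = 9 - 2*(-1 - 1*(-10))/657 = 9 - 2*(-1 + 10)/657 = 9 - 2*9/657 = 9 - 18/657 = 9 - 1*2/73 = 9 - 2/73 = 655/73 ≈ 8.9726)
h(t, a) = 1126*a*t (h(t, a) = (2*t)*(a + 562*a) = (2*t)*(563*a) = 1126*a*t)
h(f, 208) - 346*447 = 1126*208*(655/73) - 346*447 = 153406240/73 - 154662 = 142115914/73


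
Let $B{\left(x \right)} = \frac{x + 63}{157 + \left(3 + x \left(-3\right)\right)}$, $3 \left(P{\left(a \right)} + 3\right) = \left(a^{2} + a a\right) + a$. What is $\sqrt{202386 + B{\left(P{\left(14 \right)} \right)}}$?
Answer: $\frac{2 \sqrt{2841943235}}{237} \approx 449.87$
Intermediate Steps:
$P{\left(a \right)} = -3 + \frac{a}{3} + \frac{2 a^{2}}{3}$ ($P{\left(a \right)} = -3 + \frac{\left(a^{2} + a a\right) + a}{3} = -3 + \frac{\left(a^{2} + a^{2}\right) + a}{3} = -3 + \frac{2 a^{2} + a}{3} = -3 + \frac{a + 2 a^{2}}{3} = -3 + \left(\frac{a}{3} + \frac{2 a^{2}}{3}\right) = -3 + \frac{a}{3} + \frac{2 a^{2}}{3}$)
$B{\left(x \right)} = \frac{63 + x}{160 - 3 x}$ ($B{\left(x \right)} = \frac{63 + x}{157 - \left(-3 + 3 x\right)} = \frac{63 + x}{160 - 3 x}$)
$\sqrt{202386 + B{\left(P{\left(14 \right)} \right)}} = \sqrt{202386 + \frac{-63 - \left(-3 + \frac{1}{3} \cdot 14 + \frac{2 \cdot 14^{2}}{3}\right)}{-160 + 3 \left(-3 + \frac{1}{3} \cdot 14 + \frac{2 \cdot 14^{2}}{3}\right)}} = \sqrt{202386 + \frac{-63 - \left(-3 + \frac{14}{3} + \frac{2}{3} \cdot 196\right)}{-160 + 3 \left(-3 + \frac{14}{3} + \frac{2}{3} \cdot 196\right)}} = \sqrt{202386 + \frac{-63 - \left(-3 + \frac{14}{3} + \frac{392}{3}\right)}{-160 + 3 \left(-3 + \frac{14}{3} + \frac{392}{3}\right)}} = \sqrt{202386 + \frac{-63 - \frac{397}{3}}{-160 + 3 \cdot \frac{397}{3}}} = \sqrt{202386 + \frac{-63 - \frac{397}{3}}{-160 + 397}} = \sqrt{202386 + \frac{1}{237} \left(- \frac{586}{3}\right)} = \sqrt{202386 - \frac{586}{711}} = \sqrt{\frac{143895860}{711}} = \frac{2 \sqrt{2841943235}}{237}$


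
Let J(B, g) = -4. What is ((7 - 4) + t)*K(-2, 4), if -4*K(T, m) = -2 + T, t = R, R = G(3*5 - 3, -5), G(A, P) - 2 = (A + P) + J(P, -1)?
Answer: 8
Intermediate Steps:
G(A, P) = -2 + A + P (G(A, P) = 2 + ((A + P) - 4) = 2 + (-4 + A + P) = -2 + A + P)
R = 5 (R = -2 + (3*5 - 3) - 5 = -2 + (15 - 3) - 5 = -2 + 12 - 5 = 5)
t = 5
K(T, m) = 1/2 - T/4 (K(T, m) = -(-2 + T)/4 = 1/2 - T/4)
((7 - 4) + t)*K(-2, 4) = ((7 - 4) + 5)*(1/2 - 1/4*(-2)) = (3 + 5)*(1/2 + 1/2) = 8*1 = 8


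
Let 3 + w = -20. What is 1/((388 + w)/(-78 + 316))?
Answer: 238/365 ≈ 0.65205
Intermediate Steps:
w = -23 (w = -3 - 20 = -23)
1/((388 + w)/(-78 + 316)) = 1/((388 - 23)/(-78 + 316)) = 1/(365/238) = 238/365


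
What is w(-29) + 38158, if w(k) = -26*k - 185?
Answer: 38727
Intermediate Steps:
w(k) = -185 - 26*k
w(-29) + 38158 = (-185 - 26*(-29)) + 38158 = (-185 + 754) + 38158 = 569 + 38158 = 38727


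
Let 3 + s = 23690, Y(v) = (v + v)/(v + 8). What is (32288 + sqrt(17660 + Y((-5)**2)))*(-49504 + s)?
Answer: -833579296 - 2347*sqrt(19233390)/3 ≈ -8.3701e+8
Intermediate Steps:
Y(v) = 2*v/(8 + v) (Y(v) = (2*v)/(8 + v) = 2*v/(8 + v))
s = 23687 (s = -3 + 23690 = 23687)
(32288 + sqrt(17660 + Y((-5)**2)))*(-49504 + s) = (32288 + sqrt(17660 + 2*(-5)**2/(8 + (-5)**2)))*(-49504 + 23687) = (32288 + sqrt(17660 + 2*25/(8 + 25)))*(-25817) = (32288 + sqrt(17660 + 2*25/33))*(-25817) = (32288 + sqrt(17660 + 2*25*(1/33)))*(-25817) = (32288 + sqrt(17660 + 50/33))*(-25817) = (32288 + sqrt(582830/33))*(-25817) = (32288 + sqrt(19233390)/33)*(-25817) = -833579296 - 2347*sqrt(19233390)/3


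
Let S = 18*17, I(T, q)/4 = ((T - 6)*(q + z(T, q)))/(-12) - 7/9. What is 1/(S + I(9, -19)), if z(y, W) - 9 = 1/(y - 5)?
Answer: 36/11255 ≈ 0.0031986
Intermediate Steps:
z(y, W) = 9 + 1/(-5 + y) (z(y, W) = 9 + 1/(y - 5) = 9 + 1/(-5 + y))
I(T, q) = -28/9 - (-6 + T)*(q + (-44 + 9*T)/(-5 + T))/3 (I(T, q) = 4*(((T - 6)*(q + (-44 + 9*T)/(-5 + T)))/(-12) - 7/9) = 4*(((-6 + T)*(q + (-44 + 9*T)/(-5 + T)))*(-1/12) - 7*⅑) = 4*(-(-6 + T)*(q + (-44 + 9*T)/(-5 + T))/12 - 7/9) = 4*(-7/9 - (-6 + T)*(q + (-44 + 9*T)/(-5 + T))/12) = -28/9 - (-6 + T)*(q + (-44 + 9*T)/(-5 + T))/3)
S = 306
1/(S + I(9, -19)) = 1/(306 + (-652 - 90*(-19) - 27*9² + 266*9 - 3*(-19)*9² + 33*9*(-19))/(9*(-5 + 9))) = 1/(306 + (⅑)*(-652 + 1710 - 27*81 + 2394 - 3*(-19)*81 - 5643)/4) = 1/(306 + (⅑)*(¼)*(-652 + 1710 - 2187 + 2394 + 4617 - 5643)) = 1/(306 + (⅑)*(¼)*239) = 1/(306 + 239/36) = 1/(11255/36) = 36/11255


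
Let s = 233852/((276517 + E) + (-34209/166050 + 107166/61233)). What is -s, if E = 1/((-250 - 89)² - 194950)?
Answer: -138190744264248600/163403791341836831 ≈ -0.84570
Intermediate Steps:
E = -1/80029 (E = 1/((-339)² - 194950) = 1/(114921 - 194950) = 1/(-80029) = -1/80029 ≈ -1.2495e-5)
s = 138190744264248600/163403791341836831 (s = 233852/((276517 - 1/80029) + (-34209/166050 + 107166/61233)) = 233852/(22129378992/80029 + (-34209*1/166050 + 107166*(1/61233))) = 233852/(22129378992/80029 + (-1267/6150 + 35722/20411)) = 233852/(22129378992/80029 + 193829563/125527650) = 233852/(2777864452811226127/10045852301850) = 233852*(10045852301850/2777864452811226127) = 138190744264248600/163403791341836831 ≈ 0.84570)
-s = -1*138190744264248600/163403791341836831 = -138190744264248600/163403791341836831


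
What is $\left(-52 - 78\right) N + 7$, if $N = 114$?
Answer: $-14813$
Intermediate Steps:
$\left(-52 - 78\right) N + 7 = \left(-52 - 78\right) 114 + 7 = \left(-130\right) 114 + 7 = -14820 + 7 = -14813$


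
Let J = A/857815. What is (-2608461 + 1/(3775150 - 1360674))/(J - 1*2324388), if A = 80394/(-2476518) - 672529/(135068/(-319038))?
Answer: 75298026385643449239133403275/67097683083383547911169328514 ≈ 1.1222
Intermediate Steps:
A = 44280617066747837/27874861102 (A = 80394*(-1/2476518) - 672529/(135068*(-1/319038)) = -13399/412753 - 672529/(-67534/159519) = -13399/412753 - 672529*(-159519/67534) = -13399/412753 + 107281153551/67534 = 44280617066747837/27874861102 ≈ 1.5886e+6)
J = 44280617066747837/23911473976212130 (J = (44280617066747837/27874861102)/857815 = (44280617066747837/27874861102)*(1/857815) = 44280617066747837/23911473976212130 ≈ 1.8519)
(-2608461 + 1/(3775150 - 1360674))/(J - 1*2324388) = (-2608461 + 1/(3775150 - 1360674))/(44280617066747837/23911473976212130 - 1*2324388) = (-2608461 + 1/2414476)/(44280617066747837/23911473976212130 - 2324388) = (-2608461 + 1/2414476)/(-55579498892002693678603/23911473976212130) = -6298066481435/2414476*(-23911473976212130/55579498892002693678603) = 75298026385643449239133403275/67097683083383547911169328514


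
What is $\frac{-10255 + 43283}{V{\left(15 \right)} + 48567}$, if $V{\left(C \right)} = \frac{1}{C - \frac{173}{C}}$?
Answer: $\frac{1717456}{2525499} \approx 0.68005$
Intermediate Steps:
$\frac{-10255 + 43283}{V{\left(15 \right)} + 48567} = \frac{-10255 + 43283}{\frac{15}{-173 + 15^{2}} + 48567} = \frac{33028}{\frac{15}{-173 + 225} + 48567} = \frac{33028}{\frac{15}{52} + 48567} = \frac{33028}{\frac{2525499}{52}} = 33028 \cdot \frac{52}{2525499} = \frac{1717456}{2525499}$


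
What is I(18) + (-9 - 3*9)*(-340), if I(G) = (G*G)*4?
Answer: 13536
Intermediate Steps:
I(G) = 4*G**2 (I(G) = G**2*4 = 4*G**2)
I(18) + (-9 - 3*9)*(-340) = 4*18**2 + (-9 - 3*9)*(-340) = 4*324 + (-9 - 27)*(-340) = 1296 - 36*(-340) = 1296 + 12240 = 13536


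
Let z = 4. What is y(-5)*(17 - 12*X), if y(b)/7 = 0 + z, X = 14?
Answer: -4228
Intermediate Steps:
y(b) = 28 (y(b) = 7*(0 + 4) = 7*4 = 28)
y(-5)*(17 - 12*X) = 28*(17 - 12*14) = 28*(17 - 168) = 28*(-151) = -4228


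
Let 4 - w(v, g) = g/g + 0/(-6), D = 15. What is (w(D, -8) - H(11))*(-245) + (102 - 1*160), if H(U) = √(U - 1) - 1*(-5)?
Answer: 432 + 245*√10 ≈ 1206.8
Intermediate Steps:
w(v, g) = 3 (w(v, g) = 4 - (g/g + 0/(-6)) = 4 - (1 + 0*(-⅙)) = 4 - (1 + 0) = 4 - 1*1 = 4 - 1 = 3)
H(U) = 5 + √(-1 + U) (H(U) = √(-1 + U) + 5 = 5 + √(-1 + U))
(w(D, -8) - H(11))*(-245) + (102 - 1*160) = (3 - (5 + √(-1 + 11)))*(-245) + (102 - 1*160) = (3 - (5 + √10))*(-245) + (102 - 160) = (3 + (-5 - √10))*(-245) - 58 = (-2 - √10)*(-245) - 58 = (490 + 245*√10) - 58 = 432 + 245*√10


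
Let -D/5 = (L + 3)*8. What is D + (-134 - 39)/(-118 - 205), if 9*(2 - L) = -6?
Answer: -219121/969 ≈ -226.13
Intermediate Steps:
L = 8/3 (L = 2 - ⅑*(-6) = 2 + ⅔ = 8/3 ≈ 2.6667)
D = -680/3 (D = -5*(8/3 + 3)*8 = -85*8/3 = -5*136/3 = -680/3 ≈ -226.67)
D + (-134 - 39)/(-118 - 205) = -680/3 + (-134 - 39)/(-118 - 205) = -680/3 - 173/(-323) = -680/3 - 173*(-1/323) = -680/3 + 173/323 = -219121/969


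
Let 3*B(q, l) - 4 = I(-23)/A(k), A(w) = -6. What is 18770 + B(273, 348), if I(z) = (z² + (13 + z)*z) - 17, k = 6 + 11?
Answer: 168571/9 ≈ 18730.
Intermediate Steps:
k = 17
I(z) = -17 + z² + z*(13 + z) (I(z) = (z² + z*(13 + z)) - 17 = -17 + z² + z*(13 + z))
B(q, l) = -359/9 (B(q, l) = 4/3 + ((-17 + 2*(-23)² + 13*(-23))/(-6))/3 = 4/3 + ((-17 + 2*529 - 299)*(-⅙))/3 = 4/3 + ((-17 + 1058 - 299)*(-⅙))/3 = 4/3 + (742*(-⅙))/3 = 4/3 + (⅓)*(-371/3) = 4/3 - 371/9 = -359/9)
18770 + B(273, 348) = 18770 - 359/9 = 168571/9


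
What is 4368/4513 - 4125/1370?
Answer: -2526393/1236562 ≈ -2.0431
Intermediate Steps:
4368/4513 - 4125/1370 = 4368*(1/4513) - 4125*1/1370 = 4368/4513 - 825/274 = -2526393/1236562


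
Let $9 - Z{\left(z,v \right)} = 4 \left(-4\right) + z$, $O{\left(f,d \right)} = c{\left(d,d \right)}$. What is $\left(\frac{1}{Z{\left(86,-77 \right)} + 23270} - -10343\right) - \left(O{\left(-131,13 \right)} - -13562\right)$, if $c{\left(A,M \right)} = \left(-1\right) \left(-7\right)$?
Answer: $- \frac{74872233}{23209} \approx -3226.0$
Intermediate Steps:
$c{\left(A,M \right)} = 7$
$O{\left(f,d \right)} = 7$
$Z{\left(z,v \right)} = 25 - z$ ($Z{\left(z,v \right)} = 9 - \left(4 \left(-4\right) + z\right) = 9 - \left(-16 + z\right) = 25 - z$)
$\left(\frac{1}{Z{\left(86,-77 \right)} + 23270} - -10343\right) - \left(O{\left(-131,13 \right)} - -13562\right) = \left(\frac{1}{\left(25 - 86\right) + 23270} - -10343\right) - \left(7 - -13562\right) = \left(\frac{1}{\left(25 - 86\right) + 23270} + 10343\right) - \left(7 + 13562\right) = \left(\frac{1}{-61 + 23270} + 10343\right) - 13569 = \left(\frac{1}{23209} + 10343\right) - 13569 = \frac{240050688}{23209} - 13569 = - \frac{74872233}{23209}$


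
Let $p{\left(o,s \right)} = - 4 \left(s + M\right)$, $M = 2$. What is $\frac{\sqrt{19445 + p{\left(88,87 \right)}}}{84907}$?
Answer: $\frac{3 \sqrt{2121}}{84907} \approx 0.0016272$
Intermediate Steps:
$p{\left(o,s \right)} = -8 - 4 s$ ($p{\left(o,s \right)} = - 4 \left(s + 2\right) = - 4 \left(2 + s\right) = -8 - 4 s$)
$\frac{\sqrt{19445 + p{\left(88,87 \right)}}}{84907} = \frac{\sqrt{19445 - 356}}{84907} = \sqrt{19445 - 356} \cdot \frac{1}{84907} = \sqrt{19089} \cdot \frac{1}{84907} = 3 \sqrt{2121} \cdot \frac{1}{84907} = \frac{3 \sqrt{2121}}{84907}$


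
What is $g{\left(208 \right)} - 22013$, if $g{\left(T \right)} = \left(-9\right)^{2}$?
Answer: $-21932$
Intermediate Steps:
$g{\left(T \right)} = 81$
$g{\left(208 \right)} - 22013 = 81 - 22013 = -21932$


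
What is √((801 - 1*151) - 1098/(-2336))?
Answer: √55461677/292 ≈ 25.504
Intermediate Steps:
√((801 - 1*151) - 1098/(-2336)) = √((801 - 151) - 1098*(-1/2336)) = √(650 + 549/1168) = √(759749/1168) = √55461677/292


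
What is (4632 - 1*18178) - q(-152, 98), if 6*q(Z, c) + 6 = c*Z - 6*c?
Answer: -32893/3 ≈ -10964.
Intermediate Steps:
q(Z, c) = -1 - c + Z*c/6 (q(Z, c) = -1 + (c*Z - 6*c)/6 = -1 + (Z*c - 6*c)/6 = -1 + (-6*c + Z*c)/6 = -1 + (-c + Z*c/6) = -1 - c + Z*c/6)
(4632 - 1*18178) - q(-152, 98) = (4632 - 1*18178) - (-1 - 1*98 + (1/6)*(-152)*98) = (4632 - 18178) - (-1 - 98 - 7448/3) = -13546 - 1*(-7745/3) = -13546 + 7745/3 = -32893/3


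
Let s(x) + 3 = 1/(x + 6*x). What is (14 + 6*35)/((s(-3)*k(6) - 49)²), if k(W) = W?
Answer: 10976/221841 ≈ 0.049477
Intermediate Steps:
s(x) = -3 + 1/(7*x) (s(x) = -3 + 1/(x + 6*x) = -3 + 1/(7*x))
(14 + 6*35)/((s(-3)*k(6) - 49)²) = (14 + 6*35)/(((-3 + (⅐)/(-3))*6 - 49)²) = (14 + 210)/(((-3 + (⅐)*(-⅓))*6 - 49)²) = 224/(((-3 - 1/21)*6 - 49)²) = 224/((-64/21*6 - 49)²) = 224/((-128/7 - 49)²) = 224/((-471/7)²) = 224/(221841/49) = 224*(49/221841) = 10976/221841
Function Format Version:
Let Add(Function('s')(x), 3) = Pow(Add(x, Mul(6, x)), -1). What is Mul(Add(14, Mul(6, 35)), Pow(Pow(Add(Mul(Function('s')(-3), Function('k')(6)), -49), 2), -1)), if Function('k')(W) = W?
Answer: Rational(10976, 221841) ≈ 0.049477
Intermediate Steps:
Function('s')(x) = Add(-3, Mul(Rational(1, 7), Pow(x, -1))) (Function('s')(x) = Add(-3, Pow(Add(x, Mul(6, x)), -1)) = Add(-3, Pow(Mul(7, x), -1)) = Add(-3, Mul(Rational(1, 7), Pow(x, -1))))
Mul(Add(14, Mul(6, 35)), Pow(Pow(Add(Mul(Function('s')(-3), Function('k')(6)), -49), 2), -1)) = Mul(Add(14, Mul(6, 35)), Pow(Pow(Add(Mul(Add(-3, Mul(Rational(1, 7), Pow(-3, -1))), 6), -49), 2), -1)) = Mul(Add(14, 210), Pow(Pow(Add(Mul(Add(-3, Mul(Rational(1, 7), Rational(-1, 3))), 6), -49), 2), -1)) = Mul(224, Pow(Pow(Add(Mul(Add(-3, Rational(-1, 21)), 6), -49), 2), -1)) = Mul(224, Pow(Pow(Add(Mul(Rational(-64, 21), 6), -49), 2), -1)) = Mul(224, Pow(Pow(Add(Rational(-128, 7), -49), 2), -1)) = Mul(224, Pow(Pow(Rational(-471, 7), 2), -1)) = Mul(224, Pow(Rational(221841, 49), -1)) = Mul(224, Rational(49, 221841)) = Rational(10976, 221841)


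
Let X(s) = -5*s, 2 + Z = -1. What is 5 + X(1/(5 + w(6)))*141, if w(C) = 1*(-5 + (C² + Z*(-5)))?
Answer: -150/17 ≈ -8.8235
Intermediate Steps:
Z = -3 (Z = -2 - 1 = -3)
w(C) = 10 + C² (w(C) = 1*(-5 + (C² - 3*(-5))) = 1*(-5 + (C² + 15)) = 1*(-5 + (15 + C²)) = 1*(10 + C²) = 10 + C²)
5 + X(1/(5 + w(6)))*141 = 5 - 5/(5 + (10 + 6²))*141 = 5 - 5/(5 + (10 + 36))*141 = 5 - 5/(5 + 46)*141 = 5 - 5/51*141 = 5 - 235/17 = -150/17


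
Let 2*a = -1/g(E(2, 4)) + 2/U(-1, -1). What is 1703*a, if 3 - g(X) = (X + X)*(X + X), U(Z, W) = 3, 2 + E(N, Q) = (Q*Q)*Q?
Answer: 52365547/92238 ≈ 567.72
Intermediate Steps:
E(N, Q) = -2 + Q³ (E(N, Q) = -2 + (Q*Q)*Q = -2 + Q²*Q = -2 + Q³)
g(X) = 3 - 4*X² (g(X) = 3 - (X + X)*(X + X) = 3 - 2*X*2*X = 3 - 4*X²)
a = 30749/92238 (a = (-1/(3 - 4*(-2 + 4³)²) + 2/3)/2 = (-1/(3 - 4*(-2 + 64)²) + 2*(⅓))/2 = (-1/(3 - 4*62²) + ⅔)/2 = (-1/(3 - 4*3844) + ⅔)/2 = (-1/(3 - 15376) + ⅔)/2 = (-1/(-15373) + ⅔)/2 = (-1*(-1/15373) + ⅔)/2 = (1/15373 + ⅔)/2 = (½)*(30749/46119) = 30749/92238 ≈ 0.33337)
1703*a = 1703*(30749/92238) = 52365547/92238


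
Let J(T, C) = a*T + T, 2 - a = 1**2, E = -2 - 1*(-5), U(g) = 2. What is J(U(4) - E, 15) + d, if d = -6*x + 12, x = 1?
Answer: 4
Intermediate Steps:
E = 3 (E = -2 + 5 = 3)
a = 1 (a = 2 - 1*1**2 = 2 - 1*1 = 2 - 1 = 1)
J(T, C) = 2*T (J(T, C) = 1*T + T = T + T = 2*T)
d = 6 (d = -6*1 + 12 = -6 + 12 = 6)
J(U(4) - E, 15) + d = 2*(2 - 1*3) + 6 = 2*(2 - 3) + 6 = 2*(-1) + 6 = -2 + 6 = 4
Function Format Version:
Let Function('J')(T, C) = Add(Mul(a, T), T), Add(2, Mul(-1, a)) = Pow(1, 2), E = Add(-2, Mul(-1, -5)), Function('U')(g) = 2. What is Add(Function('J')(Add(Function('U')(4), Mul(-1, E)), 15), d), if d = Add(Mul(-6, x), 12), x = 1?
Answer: 4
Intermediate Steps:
E = 3 (E = Add(-2, 5) = 3)
a = 1 (a = Add(2, Mul(-1, Pow(1, 2))) = Add(2, Mul(-1, 1)) = Add(2, -1) = 1)
Function('J')(T, C) = Mul(2, T) (Function('J')(T, C) = Add(Mul(1, T), T) = Add(T, T) = Mul(2, T))
d = 6 (d = Add(Mul(-6, 1), 12) = Add(-6, 12) = 6)
Add(Function('J')(Add(Function('U')(4), Mul(-1, E)), 15), d) = Add(Mul(2, Add(2, Mul(-1, 3))), 6) = Add(Mul(2, Add(2, -3)), 6) = Add(Mul(2, -1), 6) = Add(-2, 6) = 4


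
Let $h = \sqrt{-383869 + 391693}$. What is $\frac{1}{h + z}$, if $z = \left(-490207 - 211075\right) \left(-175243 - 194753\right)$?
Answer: $\frac{10811313953}{2805228225367979668690} - \frac{\sqrt{489}}{16831369352207878012140} \approx 3.854 \cdot 10^{-12}$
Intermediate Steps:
$z = 259471534872$ ($z = \left(-701282\right) \left(-369996\right) = 259471534872$)
$h = 4 \sqrt{489}$ ($h = \sqrt{7824} = 4 \sqrt{489} \approx 88.453$)
$\frac{1}{h + z} = \frac{1}{4 \sqrt{489} + 259471534872} = \frac{1}{259471534872 + 4 \sqrt{489}}$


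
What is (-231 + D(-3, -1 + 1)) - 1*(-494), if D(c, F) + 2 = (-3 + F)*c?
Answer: 270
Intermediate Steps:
D(c, F) = -2 + c*(-3 + F) (D(c, F) = -2 + (-3 + F)*c = -2 + c*(-3 + F))
(-231 + D(-3, -1 + 1)) - 1*(-494) = (-231 + (-2 - 3*(-3) + (-1 + 1)*(-3))) - 1*(-494) = (-231 + (-2 + 9 + 0*(-3))) + 494 = (-231 + (-2 + 9 + 0)) + 494 = (-231 + 7) + 494 = -224 + 494 = 270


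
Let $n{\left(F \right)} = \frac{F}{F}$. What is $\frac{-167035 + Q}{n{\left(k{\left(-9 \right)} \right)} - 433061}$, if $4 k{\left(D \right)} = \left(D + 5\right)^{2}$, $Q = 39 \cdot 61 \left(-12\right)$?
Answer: $\frac{195583}{433060} \approx 0.45163$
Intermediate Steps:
$Q = -28548$ ($Q = 2379 \left(-12\right) = -28548$)
$k{\left(D \right)} = \frac{\left(5 + D\right)^{2}}{4}$ ($k{\left(D \right)} = \frac{\left(D + 5\right)^{2}}{4} = \frac{\left(5 + D\right)^{2}}{4}$)
$n{\left(F \right)} = 1$
$\frac{-167035 + Q}{n{\left(k{\left(-9 \right)} \right)} - 433061} = \frac{-167035 - 28548}{1 - 433061} = - \frac{195583}{-433060} = \left(-195583\right) \left(- \frac{1}{433060}\right) = \frac{195583}{433060}$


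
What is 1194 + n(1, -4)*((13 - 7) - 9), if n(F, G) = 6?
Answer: 1176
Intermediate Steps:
1194 + n(1, -4)*((13 - 7) - 9) = 1194 + 6*((13 - 7) - 9) = 1194 + 6*(6 - 9) = 1194 + 6*(-3) = 1194 - 18 = 1176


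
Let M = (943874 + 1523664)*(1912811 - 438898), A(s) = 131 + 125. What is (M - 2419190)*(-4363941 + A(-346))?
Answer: -15870433979621599740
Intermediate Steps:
A(s) = 256
M = 3636936336194 (M = 2467538*1473913 = 3636936336194)
(M - 2419190)*(-4363941 + A(-346)) = (3636936336194 - 2419190)*(-4363941 + 256) = 3636933917004*(-4363685) = -15870433979621599740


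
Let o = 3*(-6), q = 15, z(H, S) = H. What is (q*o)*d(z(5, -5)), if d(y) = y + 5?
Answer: -2700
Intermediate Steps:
d(y) = 5 + y
o = -18
(q*o)*d(z(5, -5)) = (15*(-18))*(5 + 5) = -270*10 = -2700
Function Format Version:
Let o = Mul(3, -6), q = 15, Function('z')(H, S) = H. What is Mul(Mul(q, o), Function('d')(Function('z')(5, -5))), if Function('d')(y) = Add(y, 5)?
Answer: -2700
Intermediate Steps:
Function('d')(y) = Add(5, y)
o = -18
Mul(Mul(q, o), Function('d')(Function('z')(5, -5))) = Mul(Mul(15, -18), Add(5, 5)) = Mul(-270, 10) = -2700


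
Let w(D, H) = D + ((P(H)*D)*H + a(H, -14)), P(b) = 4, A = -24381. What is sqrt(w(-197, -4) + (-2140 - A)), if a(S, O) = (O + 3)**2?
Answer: 3*sqrt(2813) ≈ 159.11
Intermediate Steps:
a(S, O) = (3 + O)**2
w(D, H) = 121 + D + 4*D*H (w(D, H) = D + ((4*D)*H + (3 - 14)**2) = D + (4*D*H + (-11)**2) = D + (4*D*H + 121) = D + (121 + 4*D*H) = 121 + D + 4*D*H)
sqrt(w(-197, -4) + (-2140 - A)) = sqrt((121 - 197 + 4*(-197)*(-4)) + (-2140 - 1*(-24381))) = sqrt((121 - 197 + 3152) + (-2140 + 24381)) = sqrt(3076 + 22241) = sqrt(25317) = 3*sqrt(2813)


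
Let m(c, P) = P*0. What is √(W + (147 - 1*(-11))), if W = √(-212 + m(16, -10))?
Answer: √(158 + 2*I*√53) ≈ 12.583 + 0.57856*I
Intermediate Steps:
m(c, P) = 0
W = 2*I*√53 (W = √(-212 + 0) = √(-212) = 2*I*√53 ≈ 14.56*I)
√(W + (147 - 1*(-11))) = √(2*I*√53 + (147 - 1*(-11))) = √(2*I*√53 + (147 + 11)) = √(2*I*√53 + 158) = √(158 + 2*I*√53)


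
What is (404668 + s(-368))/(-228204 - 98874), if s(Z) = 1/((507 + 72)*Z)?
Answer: -86223420095/69691163616 ≈ -1.2372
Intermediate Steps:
s(Z) = 1/(579*Z)
(404668 + s(-368))/(-228204 - 98874) = (404668 + (1/579)/(-368))/(-228204 - 98874) = (404668 + (1/579)*(-1/368))/(-327078) = (404668 - 1/213072)*(-1/327078) = (86223420095/213072)*(-1/327078) = -86223420095/69691163616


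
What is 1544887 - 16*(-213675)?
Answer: 4963687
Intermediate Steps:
1544887 - 16*(-213675) = 1544887 - 1*(-3418800) = 1544887 + 3418800 = 4963687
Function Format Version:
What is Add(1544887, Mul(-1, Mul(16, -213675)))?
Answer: 4963687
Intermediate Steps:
Add(1544887, Mul(-1, Mul(16, -213675))) = Add(1544887, Mul(-1, -3418800)) = Add(1544887, 3418800) = 4963687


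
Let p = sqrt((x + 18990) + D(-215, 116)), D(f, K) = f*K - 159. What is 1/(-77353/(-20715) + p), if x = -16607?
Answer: 1602367395/9753674073709 - 2574667350*I*sqrt(631)/9753674073709 ≈ 0.00016428 - 0.0066308*I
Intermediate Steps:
D(f, K) = -159 + K*f (D(f, K) = K*f - 159 = -159 + K*f)
p = 6*I*sqrt(631) (p = sqrt((-16607 + 18990) + (-159 + 116*(-215))) = sqrt(2383 + (-159 - 24940)) = sqrt(2383 - 25099) = sqrt(-22716) = 6*I*sqrt(631) ≈ 150.72*I)
1/(-77353/(-20715) + p) = 1/(-77353/(-20715) + 6*I*sqrt(631)) = 1/(-77353*(-1/20715) + 6*I*sqrt(631)) = 1/(77353/20715 + 6*I*sqrt(631))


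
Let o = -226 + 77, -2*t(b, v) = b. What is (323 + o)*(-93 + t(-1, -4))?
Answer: -16095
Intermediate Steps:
t(b, v) = -b/2
o = -149
(323 + o)*(-93 + t(-1, -4)) = (323 - 149)*(-93 - ½*(-1)) = 174*(-93 + ½) = 174*(-185/2) = -16095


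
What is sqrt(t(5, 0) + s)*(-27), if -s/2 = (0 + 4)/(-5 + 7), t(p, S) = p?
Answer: -27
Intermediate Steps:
s = -4 (s = -2*(0 + 4)/(-5 + 7) = -8/2 = -2*2 = -4)
sqrt(t(5, 0) + s)*(-27) = sqrt(5 - 4)*(-27) = sqrt(1)*(-27) = 1*(-27) = -27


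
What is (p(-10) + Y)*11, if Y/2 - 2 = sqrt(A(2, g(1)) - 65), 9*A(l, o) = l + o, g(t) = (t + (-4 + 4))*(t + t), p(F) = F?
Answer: -66 + 22*I*sqrt(581)/3 ≈ -66.0 + 176.76*I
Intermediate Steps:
g(t) = 2*t**2 (g(t) = (t + 0)*(2*t) = t*(2*t) = 2*t**2)
A(l, o) = l/9 + o/9 (A(l, o) = (l + o)/9 = l/9 + o/9)
Y = 4 + 2*I*sqrt(581)/3 (Y = 4 + 2*sqrt(((1/9)*2 + (2*1**2)/9) - 65) = 4 + 2*sqrt((2/9 + (2*1)/9) - 65) = 4 + 2*sqrt((2/9 + (1/9)*2) - 65) = 4 + 2*sqrt((2/9 + 2/9) - 65) = 4 + 2*sqrt(4/9 - 65) = 4 + 2*sqrt(-581/9) = 4 + 2*(I*sqrt(581)/3) = 4 + 2*I*sqrt(581)/3 ≈ 4.0 + 16.069*I)
(p(-10) + Y)*11 = (-10 + (4 + 2*I*sqrt(581)/3))*11 = (-6 + 2*I*sqrt(581)/3)*11 = -66 + 22*I*sqrt(581)/3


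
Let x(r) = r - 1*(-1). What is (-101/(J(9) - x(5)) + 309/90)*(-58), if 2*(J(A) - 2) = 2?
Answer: -10759/5 ≈ -2151.8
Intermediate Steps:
x(r) = 1 + r (x(r) = r + 1 = 1 + r)
J(A) = 3 (J(A) = 2 + (½)*2 = 2 + 1 = 3)
(-101/(J(9) - x(5)) + 309/90)*(-58) = (-101/(3 - (1 + 5)) + 309/90)*(-58) = (-101/(3 - 1*6) + 309*(1/90))*(-58) = (-101/(3 - 6) + 103/30)*(-58) = (-101/(-3) + 103/30)*(-58) = (-101*(-⅓) + 103/30)*(-58) = (101/3 + 103/30)*(-58) = (371/10)*(-58) = -10759/5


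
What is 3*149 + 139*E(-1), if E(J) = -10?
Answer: -943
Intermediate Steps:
3*149 + 139*E(-1) = 3*149 + 139*(-10) = 447 - 1390 = -943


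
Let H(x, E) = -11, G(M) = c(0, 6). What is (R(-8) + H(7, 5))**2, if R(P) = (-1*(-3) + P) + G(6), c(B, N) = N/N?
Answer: 225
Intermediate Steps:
c(B, N) = 1
G(M) = 1
R(P) = 4 + P (R(P) = (-1*(-3) + P) + 1 = (3 + P) + 1 = 4 + P)
(R(-8) + H(7, 5))**2 = ((4 - 8) - 11)**2 = (-4 - 11)**2 = (-15)**2 = 225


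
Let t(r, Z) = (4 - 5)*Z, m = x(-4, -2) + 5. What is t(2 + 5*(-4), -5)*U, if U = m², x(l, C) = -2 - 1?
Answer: 20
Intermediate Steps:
x(l, C) = -3
m = 2 (m = -3 + 5 = 2)
t(r, Z) = -Z
U = 4 (U = 2² = 4)
t(2 + 5*(-4), -5)*U = -1*(-5)*4 = 5*4 = 20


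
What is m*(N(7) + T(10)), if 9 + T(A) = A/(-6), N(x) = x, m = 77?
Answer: -847/3 ≈ -282.33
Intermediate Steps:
T(A) = -9 - A/6 (T(A) = -9 + A/(-6) = -9 + A*(-1/6) = -9 - A/6)
m*(N(7) + T(10)) = 77*(7 + (-9 - 1/6*10)) = 77*(7 + (-9 - 5/3)) = 77*(7 - 32/3) = 77*(-11/3) = -847/3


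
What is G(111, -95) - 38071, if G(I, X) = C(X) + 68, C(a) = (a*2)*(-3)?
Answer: -37433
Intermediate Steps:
C(a) = -6*a (C(a) = (2*a)*(-3) = -6*a)
G(I, X) = 68 - 6*X (G(I, X) = -6*X + 68 = 68 - 6*X)
G(111, -95) - 38071 = (68 - 6*(-95)) - 38071 = (68 + 570) - 38071 = 638 - 38071 = -37433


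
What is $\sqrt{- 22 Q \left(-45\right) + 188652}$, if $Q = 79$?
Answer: $\sqrt{266862} \approx 516.59$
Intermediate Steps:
$\sqrt{- 22 Q \left(-45\right) + 188652} = \sqrt{\left(-22\right) 79 \left(-45\right) + 188652} = \sqrt{\left(-1738\right) \left(-45\right) + 188652} = \sqrt{78210 + 188652} = \sqrt{266862}$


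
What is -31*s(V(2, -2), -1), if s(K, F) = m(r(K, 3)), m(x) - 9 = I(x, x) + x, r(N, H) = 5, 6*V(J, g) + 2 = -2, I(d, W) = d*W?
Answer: -1209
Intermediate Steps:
I(d, W) = W*d
V(J, g) = -2/3 (V(J, g) = -1/3 + (1/6)*(-2) = -1/3 - 1/3 = -2/3)
m(x) = 9 + x + x**2 (m(x) = 9 + (x*x + x) = 9 + (x**2 + x) = 9 + (x + x**2) = 9 + x + x**2)
s(K, F) = 39 (s(K, F) = 9 + 5 + 5**2 = 9 + 5 + 25 = 39)
-31*s(V(2, -2), -1) = -31*39 = -1209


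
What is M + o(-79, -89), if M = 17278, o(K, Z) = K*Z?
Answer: 24309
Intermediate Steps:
M + o(-79, -89) = 17278 - 79*(-89) = 17278 + 7031 = 24309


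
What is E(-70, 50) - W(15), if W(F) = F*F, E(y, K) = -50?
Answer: -275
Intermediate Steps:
W(F) = F**2
E(-70, 50) - W(15) = -50 - 1*15**2 = -50 - 1*225 = -50 - 225 = -275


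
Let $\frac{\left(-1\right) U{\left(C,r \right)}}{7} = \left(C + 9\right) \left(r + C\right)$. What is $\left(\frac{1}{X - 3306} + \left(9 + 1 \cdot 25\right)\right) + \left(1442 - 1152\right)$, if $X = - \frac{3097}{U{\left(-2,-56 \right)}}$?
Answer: $\frac{3045191834}{9398749} \approx 324.0$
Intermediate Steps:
$U{\left(C,r \right)} = - 7 \left(9 + C\right) \left(C + r\right)$ ($U{\left(C,r \right)} = - 7 \left(C + 9\right) \left(r + C\right) = - 7 \left(9 + C\right) \left(C + r\right)$)
$X = - \frac{3097}{2842}$ ($X = - \frac{3097}{\left(-63\right) \left(-2\right) - -3528 - 7 \left(-2\right)^{2} - \left(-14\right) \left(-56\right)} = - \frac{3097}{126 + 3528 - 28 - 784} = - \frac{3097}{2842} \approx -1.0897$)
$\left(\frac{1}{X - 3306} + \left(9 + 1 \cdot 25\right)\right) + \left(1442 - 1152\right) = \left(\frac{1}{- \frac{3097}{2842} - 3306} + \left(9 + 1 \cdot 25\right)\right) + \left(1442 - 1152\right) = \left(\frac{1}{- \frac{9398749}{2842}} + \left(9 + 25\right)\right) + \left(1442 - 1152\right) = \left(- \frac{2842}{9398749} + 34\right) + 290 = \frac{319554624}{9398749} + 290 = \frac{3045191834}{9398749}$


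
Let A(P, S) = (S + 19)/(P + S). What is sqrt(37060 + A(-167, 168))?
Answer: sqrt(37247) ≈ 192.99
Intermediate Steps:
A(P, S) = (19 + S)/(P + S)
sqrt(37060 + A(-167, 168)) = sqrt(37060 + (19 + 168)/(-167 + 168)) = sqrt(37060 + 187/1) = sqrt(37060 + 1*187) = sqrt(37060 + 187) = sqrt(37247)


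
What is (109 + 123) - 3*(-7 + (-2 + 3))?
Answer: 250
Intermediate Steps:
(109 + 123) - 3*(-7 + (-2 + 3)) = 232 - 3*(-7 + 1) = 232 - 3*(-6) = 232 + 18 = 250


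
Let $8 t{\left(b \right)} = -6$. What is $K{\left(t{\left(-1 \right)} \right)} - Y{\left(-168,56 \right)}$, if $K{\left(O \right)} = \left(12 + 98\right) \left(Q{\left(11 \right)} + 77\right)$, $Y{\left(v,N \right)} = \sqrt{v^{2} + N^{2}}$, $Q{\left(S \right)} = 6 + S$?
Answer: $10340 - 56 \sqrt{10} \approx 10163.0$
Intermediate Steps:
$t{\left(b \right)} = - \frac{3}{4}$ ($t{\left(b \right)} = \frac{1}{8} \left(-6\right) = - \frac{3}{4}$)
$Y{\left(v,N \right)} = \sqrt{N^{2} + v^{2}}$
$K{\left(O \right)} = 10340$ ($K{\left(O \right)} = \left(12 + 98\right) \left(\left(6 + 11\right) + 77\right) = 110 \left(17 + 77\right) = 110 \cdot 94 = 10340$)
$K{\left(t{\left(-1 \right)} \right)} - Y{\left(-168,56 \right)} = 10340 - \sqrt{56^{2} + \left(-168\right)^{2}} = 10340 - \sqrt{3136 + 28224} = 10340 - \sqrt{31360} = 10340 - 56 \sqrt{10}$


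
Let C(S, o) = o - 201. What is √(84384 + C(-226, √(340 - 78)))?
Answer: √(84183 + √262) ≈ 290.17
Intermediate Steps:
C(S, o) = -201 + o
√(84384 + C(-226, √(340 - 78))) = √(84384 + (-201 + √(340 - 78))) = √(84384 + (-201 + √262)) = √(84183 + √262)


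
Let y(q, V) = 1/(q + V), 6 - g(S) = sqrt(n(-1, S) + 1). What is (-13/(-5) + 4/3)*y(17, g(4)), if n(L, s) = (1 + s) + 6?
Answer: 1357/7755 + 118*sqrt(3)/7755 ≈ 0.20134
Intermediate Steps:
n(L, s) = 7 + s
g(S) = 6 - sqrt(8 + S) (g(S) = 6 - sqrt((7 + S) + 1) = 6 - sqrt(8 + S))
y(q, V) = 1/(V + q)
(-13/(-5) + 4/3)*y(17, g(4)) = (-13/(-5) + 4/3)/((6 - sqrt(8 + 4)) + 17) = (-13*(-1/5) + 4*(1/3))/((6 - sqrt(12)) + 17) = (13/5 + 4/3)/((6 - 2*sqrt(3)) + 17) = 59/(15*((6 - 2*sqrt(3)) + 17)) = 59/(15*(23 - 2*sqrt(3)))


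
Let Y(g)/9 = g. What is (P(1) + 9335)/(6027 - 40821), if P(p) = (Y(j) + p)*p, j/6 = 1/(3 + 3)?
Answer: -3115/11598 ≈ -0.26858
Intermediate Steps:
j = 1 (j = 6/(3 + 3) = 6/6 = 6*(⅙) = 1)
Y(g) = 9*g
P(p) = p*(9 + p) (P(p) = (9*1 + p)*p = (9 + p)*p = p*(9 + p))
(P(1) + 9335)/(6027 - 40821) = (1*(9 + 1) + 9335)/(6027 - 40821) = (1*10 + 9335)/(-34794) = (10 + 9335)*(-1/34794) = 9345*(-1/34794) = -3115/11598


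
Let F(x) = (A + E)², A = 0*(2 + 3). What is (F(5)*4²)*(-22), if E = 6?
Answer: -12672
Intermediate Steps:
A = 0 (A = 0*5 = 0)
F(x) = 36 (F(x) = (0 + 6)² = 6² = 36)
(F(5)*4²)*(-22) = (36*4²)*(-22) = (36*16)*(-22) = 576*(-22) = -12672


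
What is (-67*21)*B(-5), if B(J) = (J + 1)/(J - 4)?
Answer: -1876/3 ≈ -625.33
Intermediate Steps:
B(J) = (1 + J)/(-4 + J)
(-67*21)*B(-5) = (-67*21)*((1 - 5)/(-4 - 5)) = -1407*(-4)/(-9) = -(-469)*(-4)/3 = -1407*4/9 = -1876/3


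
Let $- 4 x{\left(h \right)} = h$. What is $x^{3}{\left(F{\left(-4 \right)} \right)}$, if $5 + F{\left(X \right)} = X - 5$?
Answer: $\frac{343}{8} \approx 42.875$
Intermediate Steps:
$F{\left(X \right)} = -10 + X$ ($F{\left(X \right)} = -5 + \left(X - 5\right) = -5 + \left(-5 + X\right) = -10 + X$)
$x{\left(h \right)} = - \frac{h}{4}$
$x^{3}{\left(F{\left(-4 \right)} \right)} = \left(- \frac{-10 - 4}{4}\right)^{3} = \left(\left(- \frac{1}{4}\right) \left(-14\right)\right)^{3} = \left(\frac{7}{2}\right)^{3} = \frac{343}{8}$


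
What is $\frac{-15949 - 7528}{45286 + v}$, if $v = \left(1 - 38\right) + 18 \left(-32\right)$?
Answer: $- \frac{23477}{44673} \approx -0.52553$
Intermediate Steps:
$v = -613$ ($v = -37 - 576 = -613$)
$\frac{-15949 - 7528}{45286 + v} = \frac{-15949 - 7528}{45286 - 613} = \frac{-15949 - 7528}{44673} = \left(-23477\right) \frac{1}{44673} = - \frac{23477}{44673}$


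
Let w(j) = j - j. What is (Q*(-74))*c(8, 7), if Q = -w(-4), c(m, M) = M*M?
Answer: 0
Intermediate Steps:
w(j) = 0
c(m, M) = M²
Q = 0 (Q = -1*0 = 0)
(Q*(-74))*c(8, 7) = (0*(-74))*7² = 0*49 = 0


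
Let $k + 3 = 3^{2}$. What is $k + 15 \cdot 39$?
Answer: $591$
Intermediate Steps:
$k = 6$ ($k = -3 + 3^{2} = -3 + 9 = 6$)
$k + 15 \cdot 39 = 6 + 15 \cdot 39 = 6 + 585 = 591$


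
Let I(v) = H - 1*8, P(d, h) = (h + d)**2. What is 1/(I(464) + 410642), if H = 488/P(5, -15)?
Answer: 25/10265972 ≈ 2.4352e-6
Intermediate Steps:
P(d, h) = (d + h)**2
H = 122/25 (H = 488/((5 - 15)**2) = 488/((-10)**2) = 488/100 = 488*(1/100) = 122/25 ≈ 4.8800)
I(v) = -78/25 (I(v) = 122/25 - 1*8 = 122/25 - 8 = -78/25)
1/(I(464) + 410642) = 1/(-78/25 + 410642) = 1/(10265972/25) = 25/10265972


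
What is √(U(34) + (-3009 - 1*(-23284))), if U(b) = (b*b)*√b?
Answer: √(20275 + 1156*√34) ≈ 164.36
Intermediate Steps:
U(b) = b^(5/2) (U(b) = b²*√b = b^(5/2))
√(U(34) + (-3009 - 1*(-23284))) = √(34^(5/2) + (-3009 - 1*(-23284))) = √(1156*√34 + (-3009 + 23284)) = √(1156*√34 + 20275) = √(20275 + 1156*√34)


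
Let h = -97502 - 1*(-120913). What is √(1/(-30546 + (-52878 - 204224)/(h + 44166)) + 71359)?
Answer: √19008308035820961508071/516116036 ≈ 267.13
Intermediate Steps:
h = 23411 (h = -97502 + 120913 = 23411)
√(1/(-30546 + (-52878 - 204224)/(h + 44166)) + 71359) = √(1/(-30546 + (-52878 - 204224)/(23411 + 44166)) + 71359) = √(1/(-30546 - 257102/67577) + 71359) = √(1/(-2064464144/67577) + 71359) = √(-67577/2064464144 + 71359) = √(147318096784119/2064464144) = √19008308035820961508071/516116036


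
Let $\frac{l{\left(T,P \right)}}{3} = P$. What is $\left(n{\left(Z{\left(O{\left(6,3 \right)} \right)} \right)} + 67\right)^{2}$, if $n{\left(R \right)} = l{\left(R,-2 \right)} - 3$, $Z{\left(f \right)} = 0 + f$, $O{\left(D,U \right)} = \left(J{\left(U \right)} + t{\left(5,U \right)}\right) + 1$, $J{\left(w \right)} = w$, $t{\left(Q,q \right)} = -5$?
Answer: $3364$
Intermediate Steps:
$l{\left(T,P \right)} = 3 P$
$O{\left(D,U \right)} = -4 + U$ ($O{\left(D,U \right)} = \left(U - 5\right) + 1 = \left(-5 + U\right) + 1 = -4 + U$)
$Z{\left(f \right)} = f$
$n{\left(R \right)} = -9$ ($n{\left(R \right)} = 3 \left(-2\right) - 3 = -6 - 3 = -9$)
$\left(n{\left(Z{\left(O{\left(6,3 \right)} \right)} \right)} + 67\right)^{2} = \left(-9 + 67\right)^{2} = 58^{2} = 3364$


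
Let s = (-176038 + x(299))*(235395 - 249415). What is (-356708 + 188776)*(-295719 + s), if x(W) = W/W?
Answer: -414413021002572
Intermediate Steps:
x(W) = 1
s = 2468038740 (s = (-176038 + 1)*(235395 - 249415) = -176037*(-14020) = 2468038740)
(-356708 + 188776)*(-295719 + s) = (-356708 + 188776)*(-295719 + 2468038740) = -167932*2467743021 = -414413021002572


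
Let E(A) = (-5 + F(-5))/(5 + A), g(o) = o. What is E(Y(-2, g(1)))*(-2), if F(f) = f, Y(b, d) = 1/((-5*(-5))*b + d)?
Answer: 245/61 ≈ 4.0164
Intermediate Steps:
Y(b, d) = 1/(d + 25*b) (Y(b, d) = 1/(25*b + d) = 1/(d + 25*b))
E(A) = -10/(5 + A) (E(A) = (-5 - 5)/(5 + A) = -10/(5 + A))
E(Y(-2, g(1)))*(-2) = -10/(5 + 1/(1 + 25*(-2)))*(-2) = -10/(5 + 1/(1 - 50))*(-2) = -10/(5 + 1/(-49))*(-2) = -10/(5 - 1/49)*(-2) = -10/244/49*(-2) = -10*49/244*(-2) = -245/122*(-2) = 245/61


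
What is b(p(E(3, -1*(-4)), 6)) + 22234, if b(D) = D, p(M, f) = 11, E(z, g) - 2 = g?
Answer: 22245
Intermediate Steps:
E(z, g) = 2 + g
b(p(E(3, -1*(-4)), 6)) + 22234 = 11 + 22234 = 22245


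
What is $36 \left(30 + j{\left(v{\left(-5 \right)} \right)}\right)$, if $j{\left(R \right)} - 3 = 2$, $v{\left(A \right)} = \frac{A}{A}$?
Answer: $1260$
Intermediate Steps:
$v{\left(A \right)} = 1$
$j{\left(R \right)} = 5$ ($j{\left(R \right)} = 3 + 2 = 5$)
$36 \left(30 + j{\left(v{\left(-5 \right)} \right)}\right) = 36 \left(30 + 5\right) = 36 \cdot 35 = 1260$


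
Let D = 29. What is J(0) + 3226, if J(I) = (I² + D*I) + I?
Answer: 3226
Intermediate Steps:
J(I) = I² + 30*I (J(I) = (I² + 29*I) + I = I² + 30*I)
J(0) + 3226 = 0*(30 + 0) + 3226 = 0*30 + 3226 = 0 + 3226 = 3226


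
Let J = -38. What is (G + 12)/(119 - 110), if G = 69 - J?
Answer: 119/9 ≈ 13.222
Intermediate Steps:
G = 107 (G = 69 - 1*(-38) = 69 + 38 = 107)
(G + 12)/(119 - 110) = (107 + 12)/(119 - 110) = 119/9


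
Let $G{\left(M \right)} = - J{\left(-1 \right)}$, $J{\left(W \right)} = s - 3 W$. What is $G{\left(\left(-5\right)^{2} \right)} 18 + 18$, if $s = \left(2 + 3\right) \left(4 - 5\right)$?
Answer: $54$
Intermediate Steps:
$s = -5$ ($s = 5 \left(-1\right) = -5$)
$J{\left(W \right)} = -5 - 3 W$
$G{\left(M \right)} = 2$ ($G{\left(M \right)} = - (-5 - -3) = - (-5 + 3) = \left(-1\right) \left(-2\right) = 2$)
$G{\left(\left(-5\right)^{2} \right)} 18 + 18 = 2 \cdot 18 + 18 = 36 + 18 = 54$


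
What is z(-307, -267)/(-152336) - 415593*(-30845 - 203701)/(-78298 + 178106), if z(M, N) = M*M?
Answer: 232016330289269/237567992 ≈ 9.7663e+5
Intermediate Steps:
z(M, N) = M²
z(-307, -267)/(-152336) - 415593*(-30845 - 203701)/(-78298 + 178106) = (-307)²/(-152336) - 415593*(-30845 - 203701)/(-78298 + 178106) = 94249*(-1/152336) - 415593/(99808/(-234546)) = -94249/152336 - 415593/(99808*(-1/234546)) = -94249/152336 - 415593/(-49904/117273) = -94249/152336 - 415593*(-117273/49904) = -94249/152336 + 48737837889/49904 = 232016330289269/237567992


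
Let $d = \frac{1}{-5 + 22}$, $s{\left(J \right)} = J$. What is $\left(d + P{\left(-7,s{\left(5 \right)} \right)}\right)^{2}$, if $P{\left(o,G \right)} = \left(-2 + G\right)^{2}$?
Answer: $\frac{23716}{289} \approx 82.062$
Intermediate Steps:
$d = \frac{1}{17} \approx 0.058824$
$\left(d + P{\left(-7,s{\left(5 \right)} \right)}\right)^{2} = \left(\frac{1}{17} + \left(-2 + 5\right)^{2}\right)^{2} = \left(\frac{1}{17} + 3^{2}\right)^{2} = \left(\frac{1}{17} + 9\right)^{2} = \left(\frac{154}{17}\right)^{2} = \frac{23716}{289}$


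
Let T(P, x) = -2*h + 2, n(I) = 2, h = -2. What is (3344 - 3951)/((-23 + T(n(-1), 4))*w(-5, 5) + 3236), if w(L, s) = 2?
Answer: -607/3202 ≈ -0.18957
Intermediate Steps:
T(P, x) = 6 (T(P, x) = -2*(-2) + 2 = 4 + 2 = 6)
(3344 - 3951)/((-23 + T(n(-1), 4))*w(-5, 5) + 3236) = (3344 - 3951)/((-23 + 6)*2 + 3236) = -607/(-17*2 + 3236) = -607/(-34 + 3236) = -607/3202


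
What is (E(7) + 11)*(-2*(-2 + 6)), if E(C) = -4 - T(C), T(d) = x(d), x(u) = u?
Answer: 0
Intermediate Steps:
T(d) = d
E(C) = -4 - C
(E(7) + 11)*(-2*(-2 + 6)) = ((-4 - 1*7) + 11)*(-2*(-2 + 6)) = ((-4 - 7) + 11)*(-2*4) = (-11 + 11)*(-8) = 0*(-8) = 0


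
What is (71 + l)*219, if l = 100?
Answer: 37449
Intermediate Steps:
(71 + l)*219 = (71 + 100)*219 = 171*219 = 37449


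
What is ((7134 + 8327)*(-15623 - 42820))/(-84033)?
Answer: 301195741/28011 ≈ 10753.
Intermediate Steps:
((7134 + 8327)*(-15623 - 42820))/(-84033) = (15461*(-58443))*(-1/84033) = -903587223*(-1/84033) = 301195741/28011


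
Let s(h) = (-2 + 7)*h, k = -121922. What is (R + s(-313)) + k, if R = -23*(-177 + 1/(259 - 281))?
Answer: -2627129/22 ≈ -1.1942e+5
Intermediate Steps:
R = 89585/22 (R = -23*(-177 + 1/(-22)) = -23*(-177 - 1/22) = -23*(-3895/22) = 89585/22 ≈ 4072.0)
s(h) = 5*h
(R + s(-313)) + k = (89585/22 + 5*(-313)) - 121922 = (89585/22 - 1565) - 121922 = 55155/22 - 121922 = -2627129/22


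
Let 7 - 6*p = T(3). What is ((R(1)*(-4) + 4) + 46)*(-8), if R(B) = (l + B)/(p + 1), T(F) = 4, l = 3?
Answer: -944/3 ≈ -314.67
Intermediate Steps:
p = ½ (p = 7/6 - ⅙*4 = 7/6 - ⅔ = ½ ≈ 0.50000)
R(B) = 2 + 2*B/3 (R(B) = (3 + B)/(½ + 1) = (3 + B)/(3/2) = (3 + B)*(⅔) = 2 + 2*B/3)
((R(1)*(-4) + 4) + 46)*(-8) = (((2 + (⅔)*1)*(-4) + 4) + 46)*(-8) = (((2 + ⅔)*(-4) + 4) + 46)*(-8) = (((8/3)*(-4) + 4) + 46)*(-8) = ((-32/3 + 4) + 46)*(-8) = (-20/3 + 46)*(-8) = (118/3)*(-8) = -944/3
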